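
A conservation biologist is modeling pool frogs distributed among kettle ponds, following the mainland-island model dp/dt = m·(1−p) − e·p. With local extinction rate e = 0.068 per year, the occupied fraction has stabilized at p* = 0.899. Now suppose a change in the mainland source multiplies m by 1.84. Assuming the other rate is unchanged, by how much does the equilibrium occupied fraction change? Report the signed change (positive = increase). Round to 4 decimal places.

0.0435

Balance m(1−p*) = e·p* gives m = e·p*/(1−p*) = 0.068×0.89900/0.10100 = 0.60527.
New p* = m/(m+e) = 1.11370/(1.11370+0.06800) = 0.94246.
Δp* = 0.94246 − 0.89900 = +0.04346.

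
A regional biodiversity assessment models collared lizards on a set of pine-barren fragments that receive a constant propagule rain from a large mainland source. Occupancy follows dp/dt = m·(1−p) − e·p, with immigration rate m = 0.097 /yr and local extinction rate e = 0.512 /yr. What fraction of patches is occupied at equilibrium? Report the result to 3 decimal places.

0.159

At equilibrium the propagule rain into empty patches balances local extinction: m(1−p*) = e·p*.
p* = m/(m+e) = 0.097/(0.097+0.512) = 0.097/0.6090 = 0.1593.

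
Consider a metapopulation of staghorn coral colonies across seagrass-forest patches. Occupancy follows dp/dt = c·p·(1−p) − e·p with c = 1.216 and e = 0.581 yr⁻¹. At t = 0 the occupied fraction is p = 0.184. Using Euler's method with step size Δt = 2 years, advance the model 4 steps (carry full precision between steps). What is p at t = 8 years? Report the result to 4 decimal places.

Update rule: p ← p + [c·p·(1−p) − e·p]·Δt with Δt = 2.
step 1: Δp = +0.15134, p = 0.33534
step 2: Δp = +0.15240, p = 0.48774
step 3: Δp = +0.04088, p = 0.52862
step 4: Δp = -0.00825, p = 0.52037

0.5204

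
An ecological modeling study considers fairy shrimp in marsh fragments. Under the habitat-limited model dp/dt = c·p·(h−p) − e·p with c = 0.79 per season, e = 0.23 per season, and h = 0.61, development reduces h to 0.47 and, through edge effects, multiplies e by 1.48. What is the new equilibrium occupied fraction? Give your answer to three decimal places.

0.039

Before: p* = h − e/c = 0.61 − 0.23/0.79 = 0.61 − 0.2911 = 0.3189.
After: c = 0.79, e = 0.3404, h = 0.47; p* = 0.47 − 0.3404/0.79 = 0.0391.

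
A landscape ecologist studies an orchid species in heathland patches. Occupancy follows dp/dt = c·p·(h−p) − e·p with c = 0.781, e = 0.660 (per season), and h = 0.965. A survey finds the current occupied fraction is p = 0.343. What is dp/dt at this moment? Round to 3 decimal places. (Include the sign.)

Colonization term: c·p·(h−p) = 0.781×0.343×0.6220 = 0.16662.
Extinction term: e·p = 0.22638.
dp/dt = 0.16662 − 0.22638 = -0.05976.

-0.060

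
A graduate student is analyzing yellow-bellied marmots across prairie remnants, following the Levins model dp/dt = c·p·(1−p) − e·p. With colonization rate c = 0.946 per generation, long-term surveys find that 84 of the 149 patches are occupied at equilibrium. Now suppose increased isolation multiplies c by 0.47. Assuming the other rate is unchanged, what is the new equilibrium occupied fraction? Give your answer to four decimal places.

Observed p* = 84/149 = 0.56376.
Balance c(1−p*) = e gives e = 0.946×(1 − 0.56376) = 0.41268.
New p* = 1 − e/c = 1 − 0.41268/0.44462 = 0.07184.

0.0718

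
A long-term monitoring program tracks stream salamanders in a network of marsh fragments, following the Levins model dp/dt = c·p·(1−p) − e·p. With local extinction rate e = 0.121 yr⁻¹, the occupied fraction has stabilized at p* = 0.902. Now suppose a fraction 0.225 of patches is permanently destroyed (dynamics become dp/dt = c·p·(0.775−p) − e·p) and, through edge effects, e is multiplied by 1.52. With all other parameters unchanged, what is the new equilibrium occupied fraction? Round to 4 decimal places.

0.6260

Balance c(1−p*) = e gives c = e/(1 − 0.90200) = 0.121/0.09800 = 1.23469.
New p* = 0.775 − e/c = 0.775 − 0.18392/1.23469 = 0.62604.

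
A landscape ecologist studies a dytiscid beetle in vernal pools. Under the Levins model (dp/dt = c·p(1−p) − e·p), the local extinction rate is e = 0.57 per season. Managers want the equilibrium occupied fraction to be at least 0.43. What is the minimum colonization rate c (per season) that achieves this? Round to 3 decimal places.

p* = 1 − e/c ≥ 0.43 requires e/c ≤ 0.5700, i.e. c ≥ e/0.5700.
c_min = 0.57/0.5700 = 1.0000.

1.000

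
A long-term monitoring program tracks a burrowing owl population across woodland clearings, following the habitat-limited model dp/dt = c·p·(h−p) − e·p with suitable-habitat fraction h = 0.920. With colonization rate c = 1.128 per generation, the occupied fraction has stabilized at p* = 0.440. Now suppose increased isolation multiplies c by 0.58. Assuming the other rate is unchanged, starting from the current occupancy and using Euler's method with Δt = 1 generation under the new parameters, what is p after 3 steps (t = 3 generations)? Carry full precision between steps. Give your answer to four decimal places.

Balance c(h−p*) = e gives e = 1.128×(0.92 − 0.44000) = 0.54144.
Starting from p₀ = 0.44000; update p ← p + (dp/dt)·Δt with the new parameters.
  1  |  dp/dt·Δt = -0.100058  |  p_1 = 0.339942
  2  |  dp/dt·Δt = -0.055051  |  p_2 = 0.284891
  3  |  dp/dt·Δt = -0.035875  |  p_3 = 0.249016

0.2490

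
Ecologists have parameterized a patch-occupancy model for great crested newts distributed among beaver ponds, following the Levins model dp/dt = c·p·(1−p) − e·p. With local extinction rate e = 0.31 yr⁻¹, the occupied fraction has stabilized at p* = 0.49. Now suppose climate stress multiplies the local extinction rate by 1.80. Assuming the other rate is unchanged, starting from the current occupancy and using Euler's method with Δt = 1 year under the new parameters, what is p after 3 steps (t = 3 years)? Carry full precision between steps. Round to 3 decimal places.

Balance c(1−p*) = e gives c = e/(1 − 0.49000) = 0.31/0.51000 = 0.60784.
Starting from p₀ = 0.49000; update p ← p + (dp/dt)·Δt with the new parameters.
t = 1: p = 0.49000 + (-0.12152) = 0.36848
t = 2: p = 0.36848 + (-0.06417) = 0.30431
t = 3: p = 0.30431 + (-0.04112) = 0.26319

0.263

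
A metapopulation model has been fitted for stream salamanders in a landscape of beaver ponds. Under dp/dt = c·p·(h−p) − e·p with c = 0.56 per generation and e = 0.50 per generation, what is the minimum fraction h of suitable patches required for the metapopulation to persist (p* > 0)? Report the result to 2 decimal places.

0.89

p* = h − e/c is positive only when h > e/c.
h_min = e/c = 0.50/0.56 = 0.8929.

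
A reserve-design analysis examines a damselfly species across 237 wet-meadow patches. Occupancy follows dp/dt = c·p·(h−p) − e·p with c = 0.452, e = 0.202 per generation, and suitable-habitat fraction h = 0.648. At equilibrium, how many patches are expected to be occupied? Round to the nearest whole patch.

p* = h − e/c = 0.648 − 0.4469 = 0.2011.
Expected occupied patches = N × p* = 237 × 0.2011 = 47.66 ≈ 48.

48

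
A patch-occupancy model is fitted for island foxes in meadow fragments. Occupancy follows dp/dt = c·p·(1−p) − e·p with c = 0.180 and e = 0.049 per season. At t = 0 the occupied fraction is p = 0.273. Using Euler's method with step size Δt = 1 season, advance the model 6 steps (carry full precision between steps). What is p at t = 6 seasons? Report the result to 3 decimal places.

0.413

Update rule: p ← p + [c·p·(1−p) − e·p]·Δt with Δt = 1.
  1  |  dp/dt·Δt = +0.022348  |  p_1 = 0.295348
  2  |  dp/dt·Δt = +0.022989  |  p_2 = 0.318337
  3  |  dp/dt·Δt = +0.023461  |  p_3 = 0.341798
  4  |  dp/dt·Δt = +0.023747  |  p_4 = 0.365545
  5  |  dp/dt·Δt = +0.023834  |  p_5 = 0.389379
  6  |  dp/dt·Δt = +0.023718  |  p_6 = 0.413097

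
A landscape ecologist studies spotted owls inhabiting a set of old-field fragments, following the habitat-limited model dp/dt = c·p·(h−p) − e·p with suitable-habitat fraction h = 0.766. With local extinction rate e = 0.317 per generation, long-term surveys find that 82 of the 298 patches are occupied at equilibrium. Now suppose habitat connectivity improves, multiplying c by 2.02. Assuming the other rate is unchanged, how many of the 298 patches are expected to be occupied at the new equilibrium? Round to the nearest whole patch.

156

Observed p* = 82/298 = 0.27517.
Balance c(h−p*) = e gives c = e/(0.766 − 0.27517) = 0.317/0.49083 = 0.64584.
New p* = 0.766 − e/c = 0.766 − 0.31700/1.30460 = 0.52301.
Expected occupied = 298 × 0.52301 = 155.86 ≈ 156.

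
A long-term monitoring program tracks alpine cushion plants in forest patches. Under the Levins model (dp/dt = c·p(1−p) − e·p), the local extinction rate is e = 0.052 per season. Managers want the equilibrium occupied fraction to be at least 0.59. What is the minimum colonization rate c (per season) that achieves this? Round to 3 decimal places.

p* = 1 − e/c ≥ 0.59 requires e/c ≤ 0.4100, i.e. c ≥ e/0.4100.
c_min = 0.052/0.4100 = 0.1268.

0.127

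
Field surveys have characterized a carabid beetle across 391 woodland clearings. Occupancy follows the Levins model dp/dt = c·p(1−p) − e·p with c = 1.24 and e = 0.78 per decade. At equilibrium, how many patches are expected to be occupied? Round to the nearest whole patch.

145

p* = 1 − e/c = 1 − 0.78/1.24 = 0.3710.
Expected occupied patches = N × p* = 391 × 0.3710 = 145.05 ≈ 145.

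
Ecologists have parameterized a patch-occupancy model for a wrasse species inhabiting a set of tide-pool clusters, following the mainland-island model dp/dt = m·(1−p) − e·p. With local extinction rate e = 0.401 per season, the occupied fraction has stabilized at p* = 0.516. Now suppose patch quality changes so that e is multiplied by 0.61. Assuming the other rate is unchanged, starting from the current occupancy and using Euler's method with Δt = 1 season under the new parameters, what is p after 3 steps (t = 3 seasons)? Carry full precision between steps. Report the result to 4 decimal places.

Balance m(1−p*) = e·p* gives m = e·p*/(1−p*) = 0.401×0.51600/0.48400 = 0.42751.
Starting from p₀ = 0.51600; update p ← p + (dp/dt)·Δt with the new parameters.
t = 1: p = 0.51600 + (+0.08070) = 0.59670
t = 2: p = 0.59670 + (+0.02646) = 0.62316
t = 3: p = 0.62316 + (+0.00868) = 0.63183

0.6318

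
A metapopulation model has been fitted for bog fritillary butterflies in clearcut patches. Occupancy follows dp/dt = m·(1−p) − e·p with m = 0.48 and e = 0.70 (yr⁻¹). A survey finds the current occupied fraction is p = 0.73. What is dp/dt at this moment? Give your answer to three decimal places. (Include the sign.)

Colonization term: m·(1−p) = 0.48×0.2700 = 0.12960.
Extinction term: e·p = 0.51100.
dp/dt = 0.12960 − 0.51100 = -0.38140.

-0.381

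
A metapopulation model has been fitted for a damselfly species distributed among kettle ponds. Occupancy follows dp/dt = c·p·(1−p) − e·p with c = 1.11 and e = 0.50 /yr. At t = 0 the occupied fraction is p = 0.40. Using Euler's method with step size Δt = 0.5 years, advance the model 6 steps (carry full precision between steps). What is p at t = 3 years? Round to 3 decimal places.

0.525

Update rule: p ← p + [c·p·(1−p) − e·p]·Δt with Δt = 0.5.
  1  |  dp/dt·Δt = +0.033200  |  p_1 = 0.433200
  2  |  dp/dt·Δt = +0.027973  |  p_2 = 0.461173
  3  |  dp/dt·Δt = +0.022620  |  p_3 = 0.483793
  4  |  dp/dt·Δt = +0.017656  |  p_4 = 0.501449
  5  |  dp/dt·Δt = +0.013387  |  p_5 = 0.514836
  6  |  dp/dt·Δt = +0.009919  |  p_6 = 0.524755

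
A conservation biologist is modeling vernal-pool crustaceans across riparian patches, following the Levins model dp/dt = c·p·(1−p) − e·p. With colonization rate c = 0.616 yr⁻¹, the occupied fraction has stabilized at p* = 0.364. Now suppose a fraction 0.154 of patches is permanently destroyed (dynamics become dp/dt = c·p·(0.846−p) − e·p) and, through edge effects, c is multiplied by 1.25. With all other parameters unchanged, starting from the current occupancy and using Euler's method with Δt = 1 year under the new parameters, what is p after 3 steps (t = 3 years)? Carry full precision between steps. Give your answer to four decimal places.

Balance c(1−p*) = e gives e = 0.616×(1 − 0.36400) = 0.39178.
Starting from p₀ = 0.36400; update p ← p + (dp/dt)·Δt with the new parameters.
step 1: Δp = -0.00751, p = 0.35649
step 2: Δp = -0.00529, p = 0.35119
step 3: Δp = -0.00378, p = 0.34741

0.3474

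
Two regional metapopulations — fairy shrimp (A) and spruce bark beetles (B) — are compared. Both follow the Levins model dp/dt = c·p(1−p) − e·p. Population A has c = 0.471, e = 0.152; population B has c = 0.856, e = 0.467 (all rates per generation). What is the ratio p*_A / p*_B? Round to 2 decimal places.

1.49

A: p*_A = 1 − 0.152/0.471 = 0.6773.
B: p*_B = 1 − 0.467/0.856 = 0.4544.
p*_A / p*_B = 0.6773/0.4544 = 1.4904.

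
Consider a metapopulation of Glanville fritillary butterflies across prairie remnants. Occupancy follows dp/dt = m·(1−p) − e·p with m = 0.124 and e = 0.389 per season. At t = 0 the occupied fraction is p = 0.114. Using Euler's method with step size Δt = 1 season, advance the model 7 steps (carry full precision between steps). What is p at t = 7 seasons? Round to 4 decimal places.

0.2409

Update rule: p ← p + [m·(1−p) − e·p]·Δt with Δt = 1.
step 1: Δp = +0.06552, p = 0.17952
step 2: Δp = +0.03191, p = 0.21143
step 3: Δp = +0.01554, p = 0.22696
step 4: Δp = +0.00757, p = 0.23453
step 5: Δp = +0.00369, p = 0.23822
step 6: Δp = +0.00179, p = 0.24001
step 7: Δp = +0.00087, p = 0.24089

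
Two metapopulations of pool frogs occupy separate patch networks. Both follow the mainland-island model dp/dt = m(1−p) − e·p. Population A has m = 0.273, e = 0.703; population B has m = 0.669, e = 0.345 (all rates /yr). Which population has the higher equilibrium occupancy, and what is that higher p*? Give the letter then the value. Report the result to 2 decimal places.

A: p*_A = m/(m+e) = 0.273/0.9760 = 0.2797.
B: p*_B = 0.669/1.0140 = 0.6598.
B is higher at 0.6598.

B, 0.66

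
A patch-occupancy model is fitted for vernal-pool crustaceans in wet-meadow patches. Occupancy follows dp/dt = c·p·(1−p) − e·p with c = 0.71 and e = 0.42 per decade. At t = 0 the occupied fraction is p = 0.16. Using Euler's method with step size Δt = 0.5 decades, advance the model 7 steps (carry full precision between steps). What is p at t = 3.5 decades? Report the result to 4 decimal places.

Update rule: p ← p + [c·p·(1−p) − e·p]·Δt with Δt = 0.5.
t = 0.5: p = 0.16000 + (+0.01411) = 0.17411
t = 1: p = 0.17411 + (+0.01448) = 0.18860
t = 1.5: p = 0.18860 + (+0.01472) = 0.20332
t = 2: p = 0.20332 + (+0.01481) = 0.21812
t = 2.5: p = 0.21812 + (+0.01474) = 0.23286
t = 3: p = 0.23286 + (+0.01452) = 0.24738
t = 3.5: p = 0.24738 + (+0.01415) = 0.26152

0.2615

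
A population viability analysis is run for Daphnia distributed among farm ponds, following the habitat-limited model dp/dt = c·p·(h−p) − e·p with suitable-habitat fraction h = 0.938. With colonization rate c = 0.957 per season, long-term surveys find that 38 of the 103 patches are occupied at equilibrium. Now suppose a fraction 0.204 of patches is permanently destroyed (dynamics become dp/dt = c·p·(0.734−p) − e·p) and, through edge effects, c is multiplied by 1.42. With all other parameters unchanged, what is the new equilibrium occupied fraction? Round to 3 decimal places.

Observed p* = 38/103 = 0.36893.
Balance c(h−p*) = e gives e = 0.957×(0.938 − 0.36893) = 0.54460.
New p* = 0.734 − e/c = 0.734 − 0.54460/1.35894 = 0.33325.

0.333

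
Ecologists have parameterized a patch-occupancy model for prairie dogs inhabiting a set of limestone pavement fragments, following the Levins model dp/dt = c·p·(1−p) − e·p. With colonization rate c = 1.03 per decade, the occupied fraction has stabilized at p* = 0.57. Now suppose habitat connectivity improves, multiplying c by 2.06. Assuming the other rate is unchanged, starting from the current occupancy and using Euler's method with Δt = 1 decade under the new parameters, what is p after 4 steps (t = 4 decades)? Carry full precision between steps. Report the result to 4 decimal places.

0.7755

Balance c(1−p*) = e gives e = 1.03×(1 − 0.57000) = 0.44290.
Starting from p₀ = 0.57000; update p ← p + (dp/dt)·Δt with the new parameters.
  1  |  dp/dt·Δt = +0.267600  |  p_1 = 0.837600
  2  |  dp/dt·Δt = -0.082353  |  p_2 = 0.755247
  3  |  dp/dt·Δt = +0.057713  |  p_3 = 0.812960
  4  |  dp/dt·Δt = -0.037428  |  p_4 = 0.775532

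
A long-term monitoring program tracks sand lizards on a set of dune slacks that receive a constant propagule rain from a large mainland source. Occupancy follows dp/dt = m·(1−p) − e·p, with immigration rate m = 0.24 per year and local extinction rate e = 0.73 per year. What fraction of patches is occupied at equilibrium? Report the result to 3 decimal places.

At equilibrium the propagule rain into empty patches balances local extinction: m(1−p*) = e·p*.
p* = m/(m+e) = 0.24/(0.24+0.73) = 0.24/0.9700 = 0.2474.

0.247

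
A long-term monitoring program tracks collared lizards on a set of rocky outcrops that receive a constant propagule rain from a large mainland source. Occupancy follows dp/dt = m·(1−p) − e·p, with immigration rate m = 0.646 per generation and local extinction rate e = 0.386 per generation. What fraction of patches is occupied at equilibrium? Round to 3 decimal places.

0.626

At equilibrium the propagule rain into empty patches balances local extinction: m(1−p*) = e·p*.
p* = m/(m+e) = 0.646/(0.646+0.386) = 0.646/1.0320 = 0.6260.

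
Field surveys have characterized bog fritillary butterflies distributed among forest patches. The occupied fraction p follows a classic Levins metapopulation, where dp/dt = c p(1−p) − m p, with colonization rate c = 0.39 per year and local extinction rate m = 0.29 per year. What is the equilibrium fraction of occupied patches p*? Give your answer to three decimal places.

Setting dp/dt = 0 and dividing through by p* gives c·(1−p*) = m.
So p* = 1 − m/c = 1 − 0.29/0.39 = 1 − 0.7436 = 0.2564.

0.256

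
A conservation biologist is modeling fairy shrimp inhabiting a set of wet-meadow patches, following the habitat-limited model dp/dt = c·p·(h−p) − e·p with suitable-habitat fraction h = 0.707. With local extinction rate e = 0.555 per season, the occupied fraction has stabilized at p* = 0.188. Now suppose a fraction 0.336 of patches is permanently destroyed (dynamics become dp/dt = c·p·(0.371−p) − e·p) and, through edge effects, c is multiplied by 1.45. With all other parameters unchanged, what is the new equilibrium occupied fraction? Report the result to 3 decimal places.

Balance c(h−p*) = e gives c = e/(0.707 − 0.18800) = 0.555/0.51900 = 1.06936.
New p* = 0.371 − e/c = 0.371 − 0.55500/1.55057 = 0.01307.

0.013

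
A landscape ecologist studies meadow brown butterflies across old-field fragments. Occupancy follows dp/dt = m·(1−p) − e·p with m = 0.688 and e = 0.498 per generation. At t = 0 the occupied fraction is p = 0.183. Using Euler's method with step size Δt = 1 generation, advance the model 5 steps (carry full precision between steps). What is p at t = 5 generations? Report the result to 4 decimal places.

Update rule: p ← p + [m·(1−p) − e·p]·Δt with Δt = 1.
step 1: Δp = +0.47096, p = 0.65396
step 2: Δp = -0.08760, p = 0.56636
step 3: Δp = +0.01629, p = 0.58266
step 4: Δp = -0.00303, p = 0.57963
step 5: Δp = +0.00056, p = 0.58019

0.5802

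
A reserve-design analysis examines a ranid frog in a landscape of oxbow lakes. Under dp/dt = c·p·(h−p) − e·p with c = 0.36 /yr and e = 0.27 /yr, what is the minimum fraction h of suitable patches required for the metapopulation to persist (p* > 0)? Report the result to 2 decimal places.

p* = h − e/c is positive only when h > e/c.
h_min = e/c = 0.27/0.36 = 0.7500.

0.75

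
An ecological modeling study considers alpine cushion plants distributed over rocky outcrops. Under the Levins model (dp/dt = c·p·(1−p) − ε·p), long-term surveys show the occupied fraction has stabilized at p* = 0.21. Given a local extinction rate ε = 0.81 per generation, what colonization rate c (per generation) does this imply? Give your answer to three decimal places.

1.025

At equilibrium c(1−p*) = ε, so c = ε/(1−p*).
c = 0.81/(1 − 0.21) = 0.81/0.7900 = 1.0253.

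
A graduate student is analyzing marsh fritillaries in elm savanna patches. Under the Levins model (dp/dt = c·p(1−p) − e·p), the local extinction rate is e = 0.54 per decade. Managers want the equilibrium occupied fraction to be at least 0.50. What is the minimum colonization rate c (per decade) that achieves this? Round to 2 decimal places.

p* = 1 − e/c ≥ 0.50 requires e/c ≤ 0.5000, i.e. c ≥ e/0.5000.
c_min = 0.54/0.5000 = 1.0800.

1.08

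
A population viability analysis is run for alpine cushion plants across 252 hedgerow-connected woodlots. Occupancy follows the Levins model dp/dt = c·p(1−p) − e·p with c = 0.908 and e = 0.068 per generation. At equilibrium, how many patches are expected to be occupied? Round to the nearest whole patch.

233

p* = 1 − e/c = 1 − 0.068/0.908 = 0.9251.
Expected occupied patches = N × p* = 252 × 0.9251 = 233.13 ≈ 233.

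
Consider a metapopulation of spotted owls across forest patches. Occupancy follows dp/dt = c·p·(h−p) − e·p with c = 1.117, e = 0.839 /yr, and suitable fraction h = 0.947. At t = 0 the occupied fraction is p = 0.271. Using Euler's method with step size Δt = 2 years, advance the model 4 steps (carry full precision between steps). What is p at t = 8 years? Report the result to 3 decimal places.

0.200

Update rule: p ← p + [c·p·(h−p) − e·p]·Δt with Δt = 2.
p: 0.27100 → 0.22552  (Δp = -0.04548)
p: 0.22552 → 0.21059  (Δp = -0.01493)
p: 0.21059 → 0.20367  (Δp = -0.00692)
p: 0.20367 → 0.20013  (Δp = -0.00354)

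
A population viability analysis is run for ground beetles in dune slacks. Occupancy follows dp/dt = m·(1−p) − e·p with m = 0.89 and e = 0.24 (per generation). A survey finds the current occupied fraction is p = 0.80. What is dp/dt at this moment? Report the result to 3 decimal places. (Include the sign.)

-0.014

Colonization term: m·(1−p) = 0.89×0.2000 = 0.17800.
Extinction term: e·p = 0.19200.
dp/dt = 0.17800 − 0.19200 = -0.01400.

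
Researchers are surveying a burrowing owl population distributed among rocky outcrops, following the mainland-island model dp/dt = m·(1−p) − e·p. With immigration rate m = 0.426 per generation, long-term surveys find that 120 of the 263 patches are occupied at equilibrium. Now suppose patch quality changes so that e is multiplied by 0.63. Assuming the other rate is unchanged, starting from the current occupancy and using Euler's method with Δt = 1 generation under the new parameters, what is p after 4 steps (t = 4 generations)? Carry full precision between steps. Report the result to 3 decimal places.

0.571

Observed p* = 120/263 = 0.45627.
Balance m(1−p*) = e·p* gives e = m(1−p*)/p* = 0.426×0.54373/0.45627 = 0.50765.
Starting from p₀ = 0.45627; update p ← p + (dp/dt)·Δt with the new parameters.
step 1: Δp = +0.08570, p = 0.54198
step 2: Δp = +0.02178, p = 0.56376
step 3: Δp = +0.00554, p = 0.56930
step 4: Δp = +0.00141, p = 0.57070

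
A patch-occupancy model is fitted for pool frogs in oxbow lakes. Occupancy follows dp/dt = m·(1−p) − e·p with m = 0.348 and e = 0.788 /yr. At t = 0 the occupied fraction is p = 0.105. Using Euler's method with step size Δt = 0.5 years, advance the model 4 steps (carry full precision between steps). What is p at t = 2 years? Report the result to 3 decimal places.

Update rule: p ← p + [m·(1−p) − e·p]·Δt with Δt = 0.5.
  1  |  dp/dt·Δt = +0.114360  |  p_1 = 0.219360
  2  |  dp/dt·Δt = +0.049404  |  p_2 = 0.268764
  3  |  dp/dt·Δt = +0.021342  |  p_3 = 0.290106
  4  |  dp/dt·Δt = +0.009220  |  p_4 = 0.299326

0.299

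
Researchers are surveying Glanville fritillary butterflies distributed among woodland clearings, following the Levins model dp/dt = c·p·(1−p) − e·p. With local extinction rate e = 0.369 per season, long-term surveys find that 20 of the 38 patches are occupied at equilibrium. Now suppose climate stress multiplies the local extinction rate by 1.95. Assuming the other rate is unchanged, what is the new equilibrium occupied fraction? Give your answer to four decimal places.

0.0763

Observed p* = 20/38 = 0.52632.
Balance c(1−p*) = e gives c = e/(1 − 0.52632) = 0.369/0.47368 = 0.77901.
New p* = 1 − e/c = 1 − 0.71955/0.77901 = 0.07633.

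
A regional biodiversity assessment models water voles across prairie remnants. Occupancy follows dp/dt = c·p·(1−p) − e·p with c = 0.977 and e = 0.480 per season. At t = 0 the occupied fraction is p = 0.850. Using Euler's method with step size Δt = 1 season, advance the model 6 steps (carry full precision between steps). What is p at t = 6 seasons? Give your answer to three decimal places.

0.510

Update rule: p ← p + [c·p·(1−p) − e·p]·Δt with Δt = 1.
p: 0.85000 → 0.56657  (Δp = -0.28343)
p: 0.56657 → 0.53454  (Δp = -0.03203)
p: 0.53454 → 0.52104  (Δp = -0.01349)
p: 0.52104 → 0.51476  (Δp = -0.00628)
p: 0.51476 → 0.51171  (Δp = -0.00305)
p: 0.51171 → 0.51021  (Δp = -0.00151)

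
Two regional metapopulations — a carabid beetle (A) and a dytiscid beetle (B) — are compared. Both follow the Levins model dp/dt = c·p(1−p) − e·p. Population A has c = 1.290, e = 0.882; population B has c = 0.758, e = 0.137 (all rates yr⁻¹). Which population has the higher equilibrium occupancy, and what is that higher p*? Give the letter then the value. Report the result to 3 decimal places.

B, 0.819

A: p*_A = 1 − 0.882/1.290 = 0.3163.
B: p*_B = 1 − 0.137/0.758 = 0.8193.
B is higher at 0.8193.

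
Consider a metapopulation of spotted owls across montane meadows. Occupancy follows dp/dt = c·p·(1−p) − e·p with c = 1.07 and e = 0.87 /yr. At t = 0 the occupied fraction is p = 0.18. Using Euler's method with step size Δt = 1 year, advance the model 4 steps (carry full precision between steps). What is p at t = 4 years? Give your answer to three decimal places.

Update rule: p ← p + [c·p·(1−p) − e·p]·Δt with Δt = 1.
t = 1: p = 0.18000 + (+0.00133) = 0.18133
t = 2: p = 0.18133 + (+0.00108) = 0.18242
t = 3: p = 0.18242 + (+0.00088) = 0.18329
t = 4: p = 0.18329 + (+0.00071) = 0.18400

0.184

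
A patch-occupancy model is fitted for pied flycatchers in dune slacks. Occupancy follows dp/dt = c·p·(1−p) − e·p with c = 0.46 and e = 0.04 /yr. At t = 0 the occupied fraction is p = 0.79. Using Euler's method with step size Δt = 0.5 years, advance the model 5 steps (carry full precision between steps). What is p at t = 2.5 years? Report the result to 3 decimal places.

Update rule: p ← p + [c·p·(1−p) − e·p]·Δt with Δt = 0.5.
step 1: Δp = +0.02236, p = 0.81236
step 2: Δp = +0.01881, p = 0.83117
step 3: Δp = +0.01565, p = 0.84682
step 4: Δp = +0.01290, p = 0.85972
step 5: Δp = +0.01054, p = 0.87026

0.870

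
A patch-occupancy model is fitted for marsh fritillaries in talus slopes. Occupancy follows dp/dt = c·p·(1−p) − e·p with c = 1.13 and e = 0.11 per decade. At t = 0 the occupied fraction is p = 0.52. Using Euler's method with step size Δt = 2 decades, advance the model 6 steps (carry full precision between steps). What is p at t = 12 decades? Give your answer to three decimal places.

0.819

Update rule: p ← p + [c·p·(1−p) − e·p]·Δt with Δt = 2.
step 1: Δp = +0.44970, p = 0.96970
step 2: Δp = -0.14692, p = 0.82277
step 3: Δp = +0.14854, p = 0.97131
step 4: Δp = -0.15071, p = 0.82060
step 5: Δp = +0.15217, p = 0.97277
step 6: Δp = -0.15416, p = 0.81862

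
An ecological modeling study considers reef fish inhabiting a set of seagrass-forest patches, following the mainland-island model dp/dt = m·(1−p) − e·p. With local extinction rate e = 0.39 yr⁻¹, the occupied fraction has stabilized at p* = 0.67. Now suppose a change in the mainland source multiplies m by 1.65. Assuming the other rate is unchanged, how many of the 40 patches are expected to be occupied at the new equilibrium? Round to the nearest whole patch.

31

Balance m(1−p*) = e·p* gives m = e·p*/(1−p*) = 0.39×0.67000/0.33000 = 0.79182.
New p* = m/(m+e) = 1.30650/(1.30650+0.39000) = 0.77011.
Expected occupied = 40 × 0.77011 = 30.80 ≈ 31.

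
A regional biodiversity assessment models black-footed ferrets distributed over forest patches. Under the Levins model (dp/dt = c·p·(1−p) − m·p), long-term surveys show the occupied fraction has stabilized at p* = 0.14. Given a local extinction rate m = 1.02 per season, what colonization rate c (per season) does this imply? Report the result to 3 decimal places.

At equilibrium c(1−p*) = m, so c = m/(1−p*).
c = 1.02/(1 − 0.14) = 1.02/0.8600 = 1.1860.

1.186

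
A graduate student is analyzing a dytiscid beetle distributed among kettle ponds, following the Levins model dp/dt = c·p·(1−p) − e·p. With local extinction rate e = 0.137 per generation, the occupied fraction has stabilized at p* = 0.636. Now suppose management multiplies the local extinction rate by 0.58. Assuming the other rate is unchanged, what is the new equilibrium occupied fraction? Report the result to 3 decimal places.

0.789

Balance c(1−p*) = e gives c = e/(1 − 0.63600) = 0.137/0.36400 = 0.37637.
New p* = 1 − e/c = 1 − 0.07946/0.37637 = 0.78888.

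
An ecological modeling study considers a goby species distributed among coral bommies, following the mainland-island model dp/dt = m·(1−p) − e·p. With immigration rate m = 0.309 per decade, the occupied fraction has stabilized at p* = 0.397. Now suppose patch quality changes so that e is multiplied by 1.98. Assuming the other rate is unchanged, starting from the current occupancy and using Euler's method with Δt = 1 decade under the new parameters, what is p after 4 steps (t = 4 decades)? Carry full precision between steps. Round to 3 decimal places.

0.250

Balance m(1−p*) = e·p* gives e = m(1−p*)/p* = 0.309×0.60300/0.39700 = 0.46934.
Starting from p₀ = 0.39700; update p ← p + (dp/dt)·Δt with the new parameters.
t = 1: p = 0.39700 + (-0.18260) = 0.21440
t = 2: p = 0.21440 + (+0.04351) = 0.25791
t = 3: p = 0.25791 + (-0.01037) = 0.24754
t = 4: p = 0.24754 + (+0.00247) = 0.25001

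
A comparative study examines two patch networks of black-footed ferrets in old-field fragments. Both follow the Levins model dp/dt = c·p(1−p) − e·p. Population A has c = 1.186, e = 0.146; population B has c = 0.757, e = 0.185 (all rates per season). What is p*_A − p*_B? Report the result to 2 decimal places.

0.12

A: p*_A = 1 − 0.146/1.186 = 0.8769.
B: p*_B = 1 − 0.185/0.757 = 0.7556.
p*_A − p*_B = 0.8769 − 0.7556 = 0.1213.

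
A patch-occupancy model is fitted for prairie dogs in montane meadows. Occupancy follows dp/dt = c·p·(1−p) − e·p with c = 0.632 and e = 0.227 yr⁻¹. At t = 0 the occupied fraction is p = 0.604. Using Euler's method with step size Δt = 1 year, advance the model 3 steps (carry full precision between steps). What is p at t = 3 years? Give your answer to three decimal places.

0.632

Update rule: p ← p + [c·p·(1−p) − e·p]·Δt with Δt = 1.
  1  |  dp/dt·Δt = +0.014056  |  p_1 = 0.618056
  2  |  dp/dt·Δt = +0.008893  |  p_2 = 0.626949
  3  |  dp/dt·Δt = +0.005497  |  p_3 = 0.632446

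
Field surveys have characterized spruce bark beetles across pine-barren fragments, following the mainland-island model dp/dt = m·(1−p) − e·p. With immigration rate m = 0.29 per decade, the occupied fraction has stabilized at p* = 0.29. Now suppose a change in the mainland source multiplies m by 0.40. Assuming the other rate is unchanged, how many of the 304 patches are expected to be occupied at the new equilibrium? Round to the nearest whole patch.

43

Balance m(1−p*) = e·p* gives e = m(1−p*)/p* = 0.29×0.71000/0.29000 = 0.71000.
New p* = m/(m+e) = 0.11600/(0.11600+0.71000) = 0.14044.
Expected occupied = 304 × 0.14044 = 42.69 ≈ 43.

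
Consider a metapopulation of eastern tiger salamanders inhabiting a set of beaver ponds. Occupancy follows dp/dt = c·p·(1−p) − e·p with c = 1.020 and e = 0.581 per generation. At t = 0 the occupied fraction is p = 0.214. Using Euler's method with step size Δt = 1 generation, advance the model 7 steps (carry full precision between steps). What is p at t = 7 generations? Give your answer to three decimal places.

0.419

Update rule: p ← p + [c·p·(1−p) − e·p]·Δt with Δt = 1.
t = 1: p = 0.21400 + (+0.04723) = 0.26123
t = 2: p = 0.26123 + (+0.04507) = 0.30631
t = 3: p = 0.30631 + (+0.03877) = 0.34508
t = 4: p = 0.34508 + (+0.03003) = 0.37511
t = 5: p = 0.37511 + (+0.02115) = 0.39626
t = 6: p = 0.39626 + (+0.01380) = 0.41005
t = 7: p = 0.41005 + (+0.00851) = 0.41856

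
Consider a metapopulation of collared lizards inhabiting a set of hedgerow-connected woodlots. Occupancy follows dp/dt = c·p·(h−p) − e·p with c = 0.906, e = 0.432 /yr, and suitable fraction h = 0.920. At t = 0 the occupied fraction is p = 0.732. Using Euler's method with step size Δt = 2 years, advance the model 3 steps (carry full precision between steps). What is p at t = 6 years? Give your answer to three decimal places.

Update rule: p ← p + [c·p·(h−p) − e·p]·Δt with Δt = 2.
step 1: Δp = -0.38309, p = 0.34891
step 2: Δp = +0.05960, p = 0.40851
step 3: Δp = +0.02566, p = 0.43417

0.434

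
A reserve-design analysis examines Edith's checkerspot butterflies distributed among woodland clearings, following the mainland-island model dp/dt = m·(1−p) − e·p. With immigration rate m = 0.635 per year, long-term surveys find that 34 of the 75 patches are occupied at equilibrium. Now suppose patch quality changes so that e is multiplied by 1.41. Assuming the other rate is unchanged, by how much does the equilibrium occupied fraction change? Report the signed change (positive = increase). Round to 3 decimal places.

-0.083

Observed p* = 34/75 = 0.45333.
Balance m(1−p*) = e·p* gives e = m(1−p*)/p* = 0.635×0.54667/0.45333 = 0.76575.
New p* = m/(m+e) = 0.63500/(0.63500+1.07971) = 0.37033.
Δp* = 0.37033 − 0.45333 = -0.08300.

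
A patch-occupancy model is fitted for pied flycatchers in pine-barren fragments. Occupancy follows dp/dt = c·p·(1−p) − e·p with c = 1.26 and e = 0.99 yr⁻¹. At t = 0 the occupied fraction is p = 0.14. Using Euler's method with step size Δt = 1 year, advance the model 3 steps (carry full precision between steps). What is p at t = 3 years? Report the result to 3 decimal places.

Update rule: p ← p + [c·p·(1−p) − e·p]·Δt with Δt = 1.
  1  |  dp/dt·Δt = +0.013104  |  p_1 = 0.153104
  2  |  dp/dt·Δt = +0.011803  |  p_2 = 0.164907
  3  |  dp/dt·Δt = +0.010260  |  p_3 = 0.175167

0.175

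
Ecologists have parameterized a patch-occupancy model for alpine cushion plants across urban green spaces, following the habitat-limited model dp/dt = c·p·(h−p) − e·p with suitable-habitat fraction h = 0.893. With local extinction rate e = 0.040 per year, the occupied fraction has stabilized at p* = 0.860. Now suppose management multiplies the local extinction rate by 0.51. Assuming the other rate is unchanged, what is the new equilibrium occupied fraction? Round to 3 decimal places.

0.876

Balance c(h−p*) = e gives c = e/(0.893 − 0.86000) = 0.040/0.03300 = 1.21212.
New p* = 0.893 − e/c = 0.893 − 0.02040/1.21212 = 0.87617.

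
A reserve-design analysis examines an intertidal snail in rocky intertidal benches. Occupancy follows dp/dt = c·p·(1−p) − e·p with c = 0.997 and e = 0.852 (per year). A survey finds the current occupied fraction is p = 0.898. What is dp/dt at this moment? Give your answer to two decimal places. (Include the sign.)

Colonization term: c·p·(1−p) = 0.997×0.898×0.1020 = 0.09132.
Extinction term: e·p = 0.76510.
dp/dt = 0.09132 − 0.76510 = -0.67377.

-0.67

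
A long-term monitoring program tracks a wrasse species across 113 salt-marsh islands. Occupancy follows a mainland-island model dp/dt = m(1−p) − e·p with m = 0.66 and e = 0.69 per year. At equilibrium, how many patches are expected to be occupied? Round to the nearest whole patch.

55

p* = m/(m+e) = 0.66/1.3500 = 0.4889.
Expected occupied patches = N × p* = 113 × 0.4889 = 55.24 ≈ 55.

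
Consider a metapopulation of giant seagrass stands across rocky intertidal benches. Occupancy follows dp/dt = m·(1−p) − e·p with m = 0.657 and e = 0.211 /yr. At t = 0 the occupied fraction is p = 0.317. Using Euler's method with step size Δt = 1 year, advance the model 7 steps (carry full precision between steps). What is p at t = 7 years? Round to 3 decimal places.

Update rule: p ← p + [m·(1−p) − e·p]·Δt with Δt = 1.
step 1: Δp = +0.38184, p = 0.69884
step 2: Δp = +0.05040, p = 0.74925
step 3: Δp = +0.00665, p = 0.75590
step 4: Δp = +0.00088, p = 0.75678
step 5: Δp = +0.00012, p = 0.75689
step 6: Δp = +0.00002, p = 0.75691
step 7: Δp = +0.00000, p = 0.75691

0.757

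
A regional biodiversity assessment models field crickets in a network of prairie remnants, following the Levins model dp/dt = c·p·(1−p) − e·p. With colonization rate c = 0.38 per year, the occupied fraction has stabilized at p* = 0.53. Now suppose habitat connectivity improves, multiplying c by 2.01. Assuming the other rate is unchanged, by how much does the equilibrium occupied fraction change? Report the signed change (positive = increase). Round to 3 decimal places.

Balance c(1−p*) = e gives e = 0.38×(1 − 0.53000) = 0.17860.
New p* = 1 − e/c = 1 − 0.17860/0.76380 = 0.76617.
Δp* = 0.76617 − 0.53000 = +0.23617.

0.236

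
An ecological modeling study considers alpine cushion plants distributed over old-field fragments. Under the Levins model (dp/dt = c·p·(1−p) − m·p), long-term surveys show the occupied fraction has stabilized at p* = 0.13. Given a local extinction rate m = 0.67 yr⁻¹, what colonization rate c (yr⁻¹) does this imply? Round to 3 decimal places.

0.770

At equilibrium c(1−p*) = m, so c = m/(1−p*).
c = 0.67/(1 − 0.13) = 0.67/0.8700 = 0.7701.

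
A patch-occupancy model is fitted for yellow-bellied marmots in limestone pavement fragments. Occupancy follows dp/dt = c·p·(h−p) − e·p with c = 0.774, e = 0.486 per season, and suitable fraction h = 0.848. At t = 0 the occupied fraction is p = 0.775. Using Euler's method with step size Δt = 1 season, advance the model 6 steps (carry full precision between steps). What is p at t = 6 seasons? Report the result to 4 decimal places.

0.2673

Update rule: p ← p + [c·p·(h−p) − e·p]·Δt with Δt = 1.
t = 1: p = 0.77500 + (-0.33286) = 0.44214
t = 2: p = 0.44214 + (-0.07599) = 0.36615
t = 3: p = 0.36615 + (-0.04139) = 0.32476
t = 4: p = 0.32476 + (-0.02631) = 0.29845
t = 5: p = 0.29845 + (-0.01810) = 0.28035
t = 6: p = 0.28035 + (-0.01307) = 0.26727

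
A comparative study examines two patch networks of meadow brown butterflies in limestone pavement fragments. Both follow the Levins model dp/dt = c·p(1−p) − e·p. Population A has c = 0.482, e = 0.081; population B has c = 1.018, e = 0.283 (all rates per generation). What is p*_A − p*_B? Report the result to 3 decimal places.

0.110

A: p*_A = 1 − 0.081/0.482 = 0.8320.
B: p*_B = 1 − 0.283/1.018 = 0.7220.
p*_A − p*_B = 0.8320 − 0.7220 = 0.1099.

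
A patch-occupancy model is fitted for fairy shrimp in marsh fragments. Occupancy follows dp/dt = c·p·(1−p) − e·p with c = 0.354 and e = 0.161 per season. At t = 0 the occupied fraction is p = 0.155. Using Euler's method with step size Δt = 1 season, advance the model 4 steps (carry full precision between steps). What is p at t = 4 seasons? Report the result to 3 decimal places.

Update rule: p ← p + [c·p·(1−p) − e·p]·Δt with Δt = 1.
p: 0.15500 → 0.17641  (Δp = +0.02141)
p: 0.17641 → 0.19944  (Δp = +0.02303)
p: 0.19944 → 0.22385  (Δp = +0.02441)
p: 0.22385 → 0.24932  (Δp = +0.02546)

0.249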